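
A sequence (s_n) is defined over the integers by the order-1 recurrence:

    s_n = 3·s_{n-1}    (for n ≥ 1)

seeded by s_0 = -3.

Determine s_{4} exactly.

-243

s_1 = 3·-3 = -9
s_2 = 3·-9 = -27
s_3 = 3·-27 = -81
s_4 = 3·-81 = -243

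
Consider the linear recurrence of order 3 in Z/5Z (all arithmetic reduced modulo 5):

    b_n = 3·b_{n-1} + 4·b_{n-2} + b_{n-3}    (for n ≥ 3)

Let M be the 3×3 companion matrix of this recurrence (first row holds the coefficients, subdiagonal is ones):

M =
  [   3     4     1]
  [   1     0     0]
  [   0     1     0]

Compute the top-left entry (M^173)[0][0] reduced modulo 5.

3

(M^173)[0][0] is the top entry after applying M 173 times to the unit state (1, 0, 0). Equivalently it is h_{175} for the auxiliary sequence (h_n) obeying the same recurrence with h_2 = 1 and h_i = 0 for 0 ≤ i < 2:
h_3 = 3·1 + 4·0 + 1·0 = 3
h_4 = 3·3 + 4·1 + 1·0 = 3
h_5 = 3·3 + 4·3 + 1·1 = 2
h_6 = 3·2 + 4·3 + 1·3 = 1
h_7 = 3·1 + 4·2 + 1·3 = 4
h_8 = 3·4 + 4·1 + 1·2 = 3
h_9 = 3·3 + 4·4 + 1·1 = 1
h_10 = 3·1 + 4·3 + 1·4 = 4
h_11 = 3·4 + 4·1 + 1·3 = 4
h_12 = 3·4 + 4·4 + 1·1 = 4
h_13 = 3·4 + 4·4 + 1·4 = 2
h_14 = 3·2 + 4·4 + 1·4 = 1
h_15 = 3·1 + 4·2 + 1·4 = 0
h_16 = 3·0 + 4·1 + 1·2 = 1
h_17 = 3·1 + 4·0 + 1·1 = 4
h_18 = 3·4 + 4·1 + 1·0 = 1
h_19 = 3·1 + 4·4 + 1·1 = 0
h_20 = 3·0 + 4·1 + 1·4 = 3
h_21 = 3·3 + 4·0 + 1·1 = 0
h_22 = 3·0 + 4·3 + 1·0 = 2
h_23 = 3·2 + 4·0 + 1·3 = 4
h_24 = 3·4 + 4·2 + 1·0 = 0
h_25 = 3·0 + 4·4 + 1·2 = 3
h_26 = 3·3 + 4·0 + 1·4 = 3
h_27 = 3·3 + 4·3 + 1·0 = 1
h_28 = 3·1 + 4·3 + 1·3 = 3
h_29 = 3·3 + 4·1 + 1·3 = 1
h_30 = 3·1 + 4·3 + 1·1 = 1
h_31 = 3·1 + 4·1 + 1·3 = 0
h_32 = 3·0 + 4·1 + 1·1 = 0
h_33 = 3·0 + 4·0 + 1·1 = 1
(h_31, h_32, h_33) = (0, 0, 1) = (h_0, h_1, h_2), so the sequence has period 31.
175 ≡ 20 (mod 31), hence h_175 = h_20 = 3.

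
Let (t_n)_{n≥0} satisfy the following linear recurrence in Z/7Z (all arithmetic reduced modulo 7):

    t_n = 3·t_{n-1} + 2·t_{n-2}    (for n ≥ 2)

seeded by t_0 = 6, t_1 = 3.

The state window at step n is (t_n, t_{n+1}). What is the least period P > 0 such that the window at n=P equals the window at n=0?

n=0: window = (6, 3)
n=1: window = (3, 0)
n=2: window = (0, 6)
n=3: window = (6, 4)
n=4: window = (4, 3)
n=5: window = (3, 3)
n=6: window = (3, 1)
n=7: window = (1, 2)
n=8: window = (2, 1)
n=9: window = (1, 0)
n=10: window = (0, 2)
n=11: window = (2, 6)
n=12: window = (6, 1)
n=13: window = (1, 1)
n=14: window = (1, 5)
n=15: window = (5, 3)
n=16: window = (3, 5)
n=17: window = (5, 0)
n=18: window = (0, 3)
n=19: window = (3, 2)
n=20: window = (2, 5)
n=21: window = (5, 5)
n=22: window = (5, 4)
n=23: window = (4, 1)
n=24: window = (1, 4)
n=25: window = (4, 0)
n=26: window = (0, 1)
n=27: window = (1, 3)
n=28: window = (3, 4)
n=29: window = (4, 4)
n=30: window = (4, 6)
n=31: window = (6, 5)
n=32: window = (5, 6)
n=33: window = (6, 0)
n=34: window = (0, 5)
n=35: window = (5, 1)
n=36: window = (1, 6)
n=37: window = (6, 6)
n=38: window = (6, 2)
n=39: window = (2, 4)
n=40: window = (4, 2)
…
n=46: window = (2, 3)
n=47: window = (3, 6)
n=48: window = (6, 3)
window at n=48 equals window at n=0 → period = 48

48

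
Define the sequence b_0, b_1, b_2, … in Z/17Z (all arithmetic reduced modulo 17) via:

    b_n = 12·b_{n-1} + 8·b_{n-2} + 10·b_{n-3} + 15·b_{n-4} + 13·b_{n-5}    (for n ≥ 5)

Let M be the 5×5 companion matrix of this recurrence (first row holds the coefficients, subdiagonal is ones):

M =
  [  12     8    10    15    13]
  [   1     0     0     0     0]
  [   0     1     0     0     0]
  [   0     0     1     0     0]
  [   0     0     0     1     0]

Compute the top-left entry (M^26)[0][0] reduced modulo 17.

8

(M^26)[0][0] is the top entry after applying M 26 times to the unit state (1, 0, 0, 0, 0). Equivalently it is h_{30} for the auxiliary sequence (h_n) obeying the same recurrence with h_4 = 1 and h_i = 0 for 0 ≤ i < 4:
h_5 = 12·1 + 8·0 + 10·0 + 15·0 + 13·0 = 12
h_6 = 12·12 + 8·1 + 10·0 + 15·0 + 13·0 = 16
h_7 = 12·16 + 8·12 + 10·1 + 15·0 + 13·0 = 9
h_8 = 12·9 + 8·16 + 10·12 + 15·1 + 13·0 = 14
h_9 = 12·14 + 8·9 + 10·16 + 15·12 + 13·1 = 15
h_10 = 12·15 + 8·14 + 10·9 + 15·16 + 13·12 = 13
h_11 = 12·13 + 8·15 + 10·14 + 15·9 + 13·16 = 11
h_12 = 12·11 + 8·13 + 10·15 + 15·14 + 13·9 = 16
h_13 = 12·16 + 8·11 + 10·13 + 15·15 + 13·14 = 1
h_14 = 12·1 + 8·16 + 10·11 + 15·13 + 13·15 = 11
h_15 = 12·11 + 8·1 + 10·16 + 15·11 + 13·13 = 5
h_16 = 12·5 + 8·11 + 10·1 + 15·16 + 13·11 = 14
h_17 = 12·14 + 8·5 + 10·11 + 15·1 + 13·16 = 14
h_18 = 12·14 + 8·14 + 10·5 + 15·11 + 13·1 = 15
h_19 = 12·15 + 8·14 + 10·14 + 15·5 + 13·11 = 4
h_20 = 12·4 + 8·15 + 10·14 + 15·14 + 13·5 = 5
h_21 = 12·5 + 8·4 + 10·15 + 15·14 + 13·14 = 5
h_22 = 12·5 + 8·5 + 10·4 + 15·15 + 13·14 = 3
h_23 = 12·3 + 8·5 + 10·5 + 15·4 + 13·15 = 7
h_24 = 12·7 + 8·3 + 10·5 + 15·5 + 13·4 = 13
h_25 = 12·13 + 8·7 + 10·3 + 15·5 + 13·5 = 8
h_26 = 12·8 + 8·13 + 10·7 + 15·3 + 13·5 = 6
h_27 = 12·6 + 8·8 + 10·13 + 15·7 + 13·3 = 2
h_28 = 12·2 + 8·6 + 10·8 + 15·13 + 13·7 = 13
h_29 = 12·13 + 8·2 + 10·6 + 15·8 + 13·13 = 11
h_30 = 12·11 + 8·13 + 10·2 + 15·6 + 13·8 = 8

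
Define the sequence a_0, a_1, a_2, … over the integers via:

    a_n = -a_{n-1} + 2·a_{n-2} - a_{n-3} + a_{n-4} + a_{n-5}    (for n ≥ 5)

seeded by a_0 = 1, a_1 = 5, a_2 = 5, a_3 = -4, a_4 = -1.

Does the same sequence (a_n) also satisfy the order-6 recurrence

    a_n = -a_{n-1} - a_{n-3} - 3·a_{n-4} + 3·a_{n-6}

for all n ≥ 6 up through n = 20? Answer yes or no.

Terms a_0..a_20: 1, 5, 5, -4, -1, -6, 18, -28, 65, -146, 316, -683, 1498, -3261, 7110, -15497, 33793, -73660, 160592, -350092, 763232
n=6: candidate gives -2, actual a_6 = 18 ✗

no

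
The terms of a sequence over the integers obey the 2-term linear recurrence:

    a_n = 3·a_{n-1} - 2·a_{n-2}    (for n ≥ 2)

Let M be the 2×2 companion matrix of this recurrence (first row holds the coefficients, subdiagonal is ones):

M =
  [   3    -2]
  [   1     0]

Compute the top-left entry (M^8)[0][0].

(M^8)[0][0] is the top entry after applying M 8 times to the unit state (1, 0). Equivalently it is h_{9} for the auxiliary sequence (h_n) obeying the same recurrence with h_1 = 1 and h_i = 0 for 0 ≤ i < 1:
h_2 = 3·1 + -2·0 = 3
h_3 = 3·3 + -2·1 = 7
h_4 = 3·7 + -2·3 = 15
h_5 = 3·15 + -2·7 = 31
h_6 = 3·31 + -2·15 = 63
h_7 = 3·63 + -2·31 = 127
h_8 = 3·127 + -2·63 = 255
h_9 = 3·255 + -2·127 = 511

511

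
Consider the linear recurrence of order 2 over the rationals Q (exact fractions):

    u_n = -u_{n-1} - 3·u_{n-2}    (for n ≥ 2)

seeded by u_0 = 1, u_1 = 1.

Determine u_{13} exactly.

-119

u_2 = -1·1 + -3·1 = -4
u_3 = -1·-4 + -3·1 = 1
u_4 = -1·1 + -3·-4 = 11
u_5 = -1·11 + -3·1 = -14
u_6 = -1·-14 + -3·11 = -19
u_7 = -1·-19 + -3·-14 = 61
u_8 = -1·61 + -3·-19 = -4
u_9 = -1·-4 + -3·61 = -179
u_10 = -1·-179 + -3·-4 = 191
u_11 = -1·191 + -3·-179 = 346
u_12 = -1·346 + -3·191 = -919
u_13 = -1·-919 + -3·346 = -119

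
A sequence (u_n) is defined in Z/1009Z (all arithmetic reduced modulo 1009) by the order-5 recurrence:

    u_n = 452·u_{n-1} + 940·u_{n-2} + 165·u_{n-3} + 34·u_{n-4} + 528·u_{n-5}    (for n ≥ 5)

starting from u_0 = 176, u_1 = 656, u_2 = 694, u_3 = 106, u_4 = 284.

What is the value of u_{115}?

u_5 = 452·284 + 940·106 + 165·694 + 34·656 + 528·176 = 673
u_6 = 452·673 + 940·284 + 165·106 + 34·694 + 528·656 = 60
u_7 = 452·60 + 940·673 + 165·284 + 34·106 + 528·694 = 33
u_8 = 452·33 + 940·60 + 165·673 + 34·284 + 528·106 = 780
u_9 = 452·780 + 940·33 + 165·60 + 34·673 + 528·284 = 265
u_10 = 452·265 + 940·780 + 165·33 + 34·60 + 528·673 = 973
Continuing the recurrence:
  u_11 = 820;  u_12 = 689;  u_13 = 791;  u_14 = 785;  u_15 = 27;  u_16 = 80
  u_17 = 567;  u_18 = 320;  u_19 = 354;  u_20 = 245;  u_21 = 850;  u_22 = 400
  u_23 = 511;  u_24 = 58;  u_25 = 300;  u_26 = 265;  u_27 = 218;  u_28 = 958
  u_29 = 41;  u_30 = 424;  u_31 = 820;  u_32 = 406;  u_33 = 837;  u_34 = 21
  u_35 = 69;  u_36 = 127;  u_37 = 270;  u_38 = 254;  u_39 = 406;  u_40 = 45
  u_41 = 491;  u_42 = 116;  u_43 = 346;  u_44 = 332;  u_45 = 128;  u_46 = 62
  u_47 = 679;  u_48 = 109;  u_49 = 585;  u_50 = 720;  u_51 = 687;  u_52 = 170
  u_53 = 672;  u_54 = 141;  u_55 = 936;  u_56 = 783;  u_57 = 416;  u_58 = 277
  u_59 = 6;  u_60 = 966;  u_61 = 382;  u_62 = 69;  u_63 = 917;  u_64 = 229
  u_65 = 535;  u_66 = 182;  u_67 = 403;  u_68 = 148;  u_69 = 367;  u_70 = 281
  u_71 = 810;  u_72 = 531;  u_73 = 247;  u_74 = 313;  u_75 = 500;  u_76 = 736
  u_77 = 895;  u_78 = 166;  u_79 = 155;  u_80 = 895;  u_81 = 785;  u_82 = 743
  u_83 = 611;  u_84 = 542;  u_85 = 317;  u_86 = 683;  u_87 = 313;  u_88 = 343
  u_89 = 246;  u_90 = 834;  u_91 = 835;  u_92 = 602;  u_93 = 743;  u_94 = 52
  u_95 = 494;  u_96 = 479;  u_97 = 359;  u_98 = 408;  u_99 = 412;  u_100 = 15
  u_101 = 18;  u_102 = 21;  u_103 = 15;  u_104 = 331;  u_105 = 143;  u_106 = 4
  u_107 = 641;  u_108 = 264;  u_109 = 112;  u_110 = 914;  u_111 = 654;  u_112 = 109
  u_113 = 497
u_114 = 452·497 + 940·109 + 165·654 + 34·914 + 528·112 = 546
u_115 = 452·546 + 940·497 + 165·109 + 34·654 + 528·914 = 760

760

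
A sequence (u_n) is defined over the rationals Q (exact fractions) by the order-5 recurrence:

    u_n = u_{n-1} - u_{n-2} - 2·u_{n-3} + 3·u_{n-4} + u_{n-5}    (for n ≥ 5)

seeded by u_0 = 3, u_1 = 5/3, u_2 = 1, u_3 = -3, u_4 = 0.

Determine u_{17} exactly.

8731/3

u_5 = 1·0 + -1·-3 + -2·1 + 3·5/3 + 1·3 = 9
u_6 = 1·9 + -1·0 + -2·-3 + 3·1 + 1·5/3 = 59/3
u_7 = 1·59/3 + -1·9 + -2·0 + 3·-3 + 1·1 = 8/3
u_8 = 1·8/3 + -1·59/3 + -2·9 + 3·0 + 1·-3 = -38
u_9 = 1·-38 + -1·8/3 + -2·59/3 + 3·9 + 1·0 = -53
u_10 = 1·-53 + -1·-38 + -2·8/3 + 3·59/3 + 1·9 = 143/3
u_11 = 1·143/3 + -1·-53 + -2·-38 + 3·8/3 + 1·59/3 = 613/3
u_12 = 1·613/3 + -1·143/3 + -2·-53 + 3·-38 + 1·8/3 = 454/3
u_13 = 1·454/3 + -1·613/3 + -2·143/3 + 3·-53 + 1·-38 = -1036/3
u_14 = 1·-1036/3 + -1·454/3 + -2·613/3 + 3·143/3 + 1·-53 = -2446/3
u_15 = 1·-2446/3 + -1·-1036/3 + -2·454/3 + 3·613/3 + 1·143/3 = -112
u_16 = 1·-112 + -1·-2446/3 + -2·-1036/3 + 3·454/3 + 1·613/3 = 6157/3
u_17 = 1·6157/3 + -1·-112 + -2·-2446/3 + 3·-1036/3 + 1·454/3 = 8731/3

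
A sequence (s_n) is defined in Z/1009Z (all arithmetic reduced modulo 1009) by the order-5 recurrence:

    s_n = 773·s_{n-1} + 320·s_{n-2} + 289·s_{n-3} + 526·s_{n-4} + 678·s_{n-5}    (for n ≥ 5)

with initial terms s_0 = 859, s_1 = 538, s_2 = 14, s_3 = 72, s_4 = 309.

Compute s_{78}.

s_5 = 773·309 + 320·72 + 289·14 + 526·538 + 678·859 = 244
s_6 = 773·244 + 320·309 + 289·72 + 526·14 + 678·538 = 362
s_7 = 773·362 + 320·244 + 289·309 + 526·72 + 678·14 = 161
s_8 = 773·161 + 320·362 + 289·244 + 526·309 + 678·72 = 506
s_9 = 773·506 + 320·161 + 289·362 + 526·244 + 678·309 = 229
s_10 = 773·229 + 320·506 + 289·161 + 526·362 + 678·244 = 704
s_11 = 773·704 + 320·229 + 289·506 + 526·161 + 678·362 = 72
s_12 = 773·72 + 320·704 + 289·229 + 526·506 + 678·161 = 996
s_13 = 773·996 + 320·72 + 289·704 + 526·229 + 678·506 = 912
s_14 = 773·912 + 320·996 + 289·72 + 526·704 + 678·229 = 66
s_15 = 773·66 + 320·912 + 289·996 + 526·72 + 678·704 = 671
s_16 = 773·671 + 320·66 + 289·912 + 526·996 + 678·72 = 816
s_17 = 773·816 + 320·671 + 289·66 + 526·912 + 678·996 = 553
s_18 = 773·553 + 320·816 + 289·671 + 526·66 + 678·912 = 871
s_19 = 773·871 + 320·553 + 289·816 + 526·671 + 678·66 = 531
s_20 = 773·531 + 320·871 + 289·553 + 526·816 + 678·671 = 701
s_21 = 773·701 + 320·531 + 289·871 + 526·553 + 678·816 = 519
s_22 = 773·519 + 320·701 + 289·531 + 526·871 + 678·553 = 673
s_23 = 773·673 + 320·519 + 289·701 + 526·531 + 678·871 = 55
s_24 = 773·55 + 320·673 + 289·519 + 526·701 + 678·531 = 476
s_25 = 773·476 + 320·55 + 289·673 + 526·519 + 678·701 = 473
s_26 = 773·473 + 320·476 + 289·55 + 526·673 + 678·519 = 672
s_27 = 773·672 + 320·473 + 289·476 + 526·55 + 678·673 = 66
s_28 = 773·66 + 320·672 + 289·473 + 526·476 + 678·55 = 265
s_29 = 773·265 + 320·66 + 289·672 + 526·473 + 678·476 = 861
s_30 = 773·861 + 320·265 + 289·66 + 526·672 + 678·473 = 723
s_31 = 773·723 + 320·861 + 289·265 + 526·66 + 678·672 = 824
s_32 = 773·824 + 320·723 + 289·861 + 526·265 + 678·66 = 678
s_33 = 773·678 + 320·824 + 289·723 + 526·861 + 678·265 = 751
s_34 = 773·751 + 320·678 + 289·824 + 526·723 + 678·861 = 846
s_35 = 773·846 + 320·751 + 289·678 + 526·824 + 678·723 = 883
s_36 = 773·883 + 320·846 + 289·751 + 526·678 + 678·824 = 15
s_37 = 773·15 + 320·883 + 289·846 + 526·751 + 678·678 = 939
s_38 = 773·939 + 320·15 + 289·883 + 526·846 + 678·751 = 710
s_39 = 773·710 + 320·939 + 289·15 + 526·883 + 678·846 = 825
s_40 = 773·825 + 320·710 + 289·939 + 526·15 + 678·883 = 317
s_41 = 773·317 + 320·825 + 289·710 + 526·939 + 678·15 = 452
s_42 = 773·452 + 320·317 + 289·825 + 526·710 + 678·939 = 207
s_43 = 773·207 + 320·452 + 289·317 + 526·825 + 678·710 = 903
s_44 = 773·903 + 320·207 + 289·452 + 526·317 + 678·825 = 525
s_45 = 773·525 + 320·903 + 289·207 + 526·452 + 678·317 = 522
s_46 = 773·522 + 320·525 + 289·903 + 526·207 + 678·452 = 687
s_47 = 773·687 + 320·522 + 289·525 + 526·903 + 678·207 = 72
s_48 = 773·72 + 320·687 + 289·522 + 526·525 + 678·903 = 11
s_49 = 773·11 + 320·72 + 289·687 + 526·522 + 678·525 = 940
s_50 = 773·940 + 320·11 + 289·72 + 526·687 + 678·522 = 149
s_51 = 773·149 + 320·940 + 289·11 + 526·72 + 678·687 = 588
s_52 = 773·588 + 320·149 + 289·940 + 526·11 + 678·72 = 77
s_53 = 773·77 + 320·588 + 289·149 + 526·940 + 678·11 = 575
s_54 = 773·575 + 320·77 + 289·588 + 526·149 + 678·940 = 663
s_55 = 773·663 + 320·575 + 289·77 + 526·588 + 678·149 = 1000
s_56 = 773·1000 + 320·663 + 289·575 + 526·77 + 678·588 = 317
s_57 = 773·317 + 320·1000 + 289·663 + 526·575 + 678·77 = 395
s_58 = 773·395 + 320·317 + 289·1000 + 526·663 + 678·575 = 574
s_59 = 773·574 + 320·395 + 289·317 + 526·1000 + 678·663 = 631
s_60 = 773·631 + 320·574 + 289·395 + 526·317 + 678·1000 = 805
s_61 = 773·805 + 320·631 + 289·574 + 526·395 + 678·317 = 167
s_62 = 773·167 + 320·805 + 289·631 + 526·574 + 678·395 = 632
s_63 = 773·632 + 320·167 + 289·805 + 526·631 + 678·574 = 361
s_64 = 773·361 + 320·632 + 289·167 + 526·805 + 678·631 = 492
s_65 = 773·492 + 320·361 + 289·632 + 526·167 + 678·805 = 416
s_66 = 773·416 + 320·492 + 289·361 + 526·632 + 678·167 = 824
s_67 = 773·824 + 320·416 + 289·492 + 526·361 + 678·632 = 998
s_68 = 773·998 + 320·824 + 289·416 + 526·492 + 678·361 = 112
s_69 = 773·112 + 320·998 + 289·824 + 526·416 + 678·492 = 799
s_70 = 773·799 + 320·112 + 289·998 + 526·824 + 678·416 = 583
s_71 = 773·583 + 320·799 + 289·112 + 526·998 + 678·824 = 73
s_72 = 773·73 + 320·583 + 289·799 + 526·112 + 678·998 = 674
s_73 = 773·674 + 320·73 + 289·583 + 526·799 + 678·112 = 277
s_74 = 773·277 + 320·674 + 289·73 + 526·583 + 678·799 = 695
s_75 = 773·695 + 320·277 + 289·674 + 526·73 + 678·583 = 146
s_76 = 773·146 + 320·695 + 289·277 + 526·674 + 678·73 = 21
s_77 = 773·21 + 320·146 + 289·695 + 526·277 + 678·674 = 760
s_78 = 773·760 + 320·21 + 289·146 + 526·695 + 678·277 = 159

159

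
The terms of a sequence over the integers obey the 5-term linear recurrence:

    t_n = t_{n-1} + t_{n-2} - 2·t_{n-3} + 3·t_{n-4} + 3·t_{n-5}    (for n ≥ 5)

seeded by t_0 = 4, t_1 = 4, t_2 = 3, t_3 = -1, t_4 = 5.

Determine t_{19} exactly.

54494

t_5 = 1·5 + 1·-1 + -2·3 + 3·4 + 3·4 = 22
t_6 = 1·22 + 1·5 + -2·-1 + 3·3 + 3·4 = 50
t_7 = 1·50 + 1·22 + -2·5 + 3·-1 + 3·3 = 68
t_8 = 1·68 + 1·50 + -2·22 + 3·5 + 3·-1 = 86
t_9 = 1·86 + 1·68 + -2·50 + 3·22 + 3·5 = 135
t_10 = 1·135 + 1·86 + -2·68 + 3·50 + 3·22 = 301
t_11 = 1·301 + 1·135 + -2·86 + 3·68 + 3·50 = 618
t_12 = 1·618 + 1·301 + -2·135 + 3·86 + 3·68 = 1111
t_13 = 1·1111 + 1·618 + -2·301 + 3·135 + 3·86 = 1790
t_14 = 1·1790 + 1·1111 + -2·618 + 3·301 + 3·135 = 2973
t_15 = 1·2973 + 1·1790 + -2·1111 + 3·618 + 3·301 = 5298
t_16 = 1·5298 + 1·2973 + -2·1790 + 3·1111 + 3·618 = 9878
t_17 = 1·9878 + 1·5298 + -2·2973 + 3·1790 + 3·1111 = 17933
t_18 = 1·17933 + 1·9878 + -2·5298 + 3·2973 + 3·1790 = 31504
t_19 = 1·31504 + 1·17933 + -2·9878 + 3·5298 + 3·2973 = 54494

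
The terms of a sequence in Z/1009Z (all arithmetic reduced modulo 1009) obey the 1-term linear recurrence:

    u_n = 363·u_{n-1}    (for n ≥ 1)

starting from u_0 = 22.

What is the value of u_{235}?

u_1 = 363·22 = 923
u_2 = 363·923 = 61
u_3 = 363·61 = 954
u_4 = 363·954 = 215
u_5 = 363·215 = 352
u_6 = 363·352 = 642
Continuing the recurrence:
  u_7 = 976;  u_8 = 129;  u_9 = 413;  u_10 = 587;  u_11 = 182;  u_12 = 481
  u_13 = 46;  u_14 = 554;  u_15 = 311;  u_16 = 894;  u_17 = 633;  u_18 = 736
  u_19 = 792;  u_20 = 940;  u_21 = 178;  u_22 = 38;  u_23 = 677;  u_24 = 564
  u_25 = 914;  u_26 = 830;  u_27 = 608;  u_28 = 742;  u_29 = 952;  u_30 = 498
  u_31 = 163;  u_32 = 647;  u_33 = 773;  u_34 = 97;  u_35 = 905;  u_36 = 590
  u_37 = 262;  u_38 = 260;  u_39 = 543;  u_40 = 354;  u_41 = 359;  u_42 = 156
  u_43 = 124;  u_44 = 616;  u_45 = 619;  u_46 = 699;  u_47 = 478;  u_48 = 975
  u_49 = 775;  u_50 = 823;  u_51 = 85;  u_52 = 585;  u_53 = 465;  u_54 = 292
  u_55 = 51;  u_56 = 351;  u_57 = 279;  u_58 = 377;  u_59 = 636;  u_60 = 816
  u_61 = 571;  u_62 = 428;  u_63 = 987;  u_64 = 86;  u_65 = 948;  u_66 = 55
  u_67 = 794;  u_68 = 657;  u_69 = 367;  u_70 = 33;  u_71 = 880;  u_72 = 596
  u_73 = 422;  u_74 = 827;  u_75 = 528;  u_76 = 963;  u_77 = 455;  u_78 = 698
  u_79 = 115;  u_80 = 376;  u_81 = 273;  u_82 = 217;  u_83 = 69;  u_84 = 831
  u_85 = 971;  u_86 = 332;  u_87 = 445;  u_88 = 95;  u_89 = 179;  u_90 = 401
  u_91 = 267;  u_92 = 57;  u_93 = 511;  u_94 = 846;  u_95 = 362;  u_96 = 236
  u_97 = 912;  u_98 = 104;  u_99 = 419;  u_100 = 747;  u_101 = 749;  u_102 = 466
  u_103 = 655;  u_104 = 650;  u_105 = 853;  u_106 = 885;  u_107 = 393;  u_108 = 390
  u_109 = 310;  u_110 = 531;  u_111 = 34;  u_112 = 234;  u_113 = 186;  u_114 = 924
  u_115 = 424;  u_116 = 544;  u_117 = 717;  u_118 = 958;  u_119 = 658;  u_120 = 730
  u_121 = 632;  u_122 = 373;  u_123 = 193;  u_124 = 438;  u_125 = 581;  u_126 = 22
  u_127 = 923;  u_128 = 61;  u_129 = 954;  u_130 = 215;  u_131 = 352;  u_132 = 642
  u_133 = 976;  u_134 = 129;  u_135 = 413;  u_136 = 587;  u_137 = 182;  u_138 = 481
  u_139 = 46;  u_140 = 554;  u_141 = 311;  u_142 = 894;  u_143 = 633;  u_144 = 736
  u_145 = 792;  u_146 = 940;  u_147 = 178;  u_148 = 38;  u_149 = 677;  u_150 = 564
  u_151 = 914;  u_152 = 830;  u_153 = 608;  u_154 = 742;  u_155 = 952;  u_156 = 498
  u_157 = 163;  u_158 = 647;  u_159 = 773;  u_160 = 97;  u_161 = 905;  u_162 = 590
  u_163 = 262;  u_164 = 260;  u_165 = 543;  u_166 = 354;  u_167 = 359;  u_168 = 156
  u_169 = 124;  u_170 = 616;  u_171 = 619;  u_172 = 699;  u_173 = 478;  u_174 = 975
  u_175 = 775;  u_176 = 823;  u_177 = 85;  u_178 = 585;  u_179 = 465;  u_180 = 292
  u_181 = 51;  u_182 = 351;  u_183 = 279;  u_184 = 377;  u_185 = 636;  u_186 = 816
  u_187 = 571;  u_188 = 428;  u_189 = 987;  u_190 = 86;  u_191 = 948;  u_192 = 55
  u_193 = 794;  u_194 = 657;  u_195 = 367;  u_196 = 33;  u_197 = 880;  u_198 = 596
  u_199 = 422;  u_200 = 827;  u_201 = 528;  u_202 = 963;  u_203 = 455;  u_204 = 698
  u_205 = 115;  u_206 = 376;  u_207 = 273;  u_208 = 217;  u_209 = 69;  u_210 = 831
  u_211 = 971;  u_212 = 332;  u_213 = 445;  u_214 = 95;  u_215 = 179;  u_216 = 401
  u_217 = 267;  u_218 = 57;  u_219 = 511;  u_220 = 846;  u_221 = 362;  u_222 = 236
  u_223 = 912;  u_224 = 104;  u_225 = 419;  u_226 = 747;  u_227 = 749;  u_228 = 466
  u_229 = 655;  u_230 = 650;  u_231 = 853;  u_232 = 885;  u_233 = 393
u_234 = 363·393 = 390
u_235 = 363·390 = 310

310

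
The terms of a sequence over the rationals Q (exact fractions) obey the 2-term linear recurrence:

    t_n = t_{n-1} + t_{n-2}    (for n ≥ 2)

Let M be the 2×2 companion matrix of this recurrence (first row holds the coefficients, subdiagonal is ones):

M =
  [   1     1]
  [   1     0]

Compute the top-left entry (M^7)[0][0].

(M^7)[0][0] is the top entry after applying M 7 times to the unit state (1, 0). Equivalently it is h_{8} for the auxiliary sequence (h_n) obeying the same recurrence with h_1 = 1 and h_i = 0 for 0 ≤ i < 1:
h_2 = 1·1 + 1·0 = 1
h_3 = 1·1 + 1·1 = 2
h_4 = 1·2 + 1·1 = 3
h_5 = 1·3 + 1·2 = 5
h_6 = 1·5 + 1·3 = 8
h_7 = 1·8 + 1·5 = 13
h_8 = 1·13 + 1·8 = 21

21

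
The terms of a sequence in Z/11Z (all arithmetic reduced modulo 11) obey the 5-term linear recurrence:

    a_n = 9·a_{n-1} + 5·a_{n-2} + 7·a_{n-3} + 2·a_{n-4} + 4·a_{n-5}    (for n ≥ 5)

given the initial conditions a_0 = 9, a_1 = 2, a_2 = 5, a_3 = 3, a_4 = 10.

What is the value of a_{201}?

4

a_5 = 9·10 + 5·3 + 7·5 + 2·2 + 4·9 = 4
a_6 = 9·4 + 5·10 + 7·3 + 2·5 + 4·2 = 4
a_7 = 9·4 + 5·4 + 7·10 + 2·3 + 4·5 = 9
a_8 = 9·9 + 5·4 + 7·4 + 2·10 + 4·3 = 7
a_9 = 9·7 + 5·9 + 7·4 + 2·4 + 4·10 = 8
a_10 = 9·8 + 5·7 + 7·9 + 2·4 + 4·4 = 7
Continuing the recurrence:
  a_11 = 10;  a_12 = 0;  a_13 = 0;  a_14 = 6;  a_15 = 3;  a_16 = 9
  a_17 = 6;  a_18 = 0;  a_19 = 2;  a_20 = 2;  a_21 = 10;  a_22 = 6
  a_23 = 1;  a_24 = 0;  a_25 = 9;  a_26 = 8;  a_27 = 0;  a_28 = 8
  a_29 = 3;  a_30 = 9;  a_31 = 8;  a_32 = 0;  a_33 = 9;  a_34 = 2
  a_35 = 5;  a_36 = 7;  a_37 = 10;  a_38 = 2;  a_39 = 3;  a_40 = 9
  a_41 = 4;  a_42 = 3;  a_43 = 3;  a_44 = 1;  a_45 = 1;  a_46 = 2
  a_47 = 4;  a_48 = 1;  a_49 = 5;  a_50 = 9;  a_51 = 8;  a_52 = 5
  a_53 = 8;  a_54 = 4;  a_55 = 9;  a_56 = 1;  a_57 = 8;  a_58 = 4
  a_59 = 7;  a_60 = 1;  a_61 = 4;  a_62 = 9;  a_63 = 6;  a_64 = 3
  a_65 = 0;  a_66 = 3;  a_67 = 8;  a_68 = 7;  a_69 = 4;  a_70 = 1
  a_71 = 7;  a_72 = 10;  a_73 = 3;  a_74 = 1;  a_75 = 2;  a_76 = 4
  a_77 = 0;  a_78 = 4;  a_79 = 6;  a_80 = 2;  a_81 = 4;  a_82 = 8
  a_83 = 2;  a_84 = 4;  a_85 = 8;  a_86 = 6;  a_87 = 4;  a_88 = 6
  a_89 = 5;  a_90 = 4;  a_91 = 3;  a_92 = 0;  a_93 = 0;  a_94 = 5
  a_95 = 1;  a_96 = 2;  a_97 = 3;  a_98 = 10;  a_99 = 9;  a_100 = 6
  a_101 = 7;  a_102 = 1;  a_103 = 1;  a_104 = 1;  a_105 = 4;  a_106 = 1
  a_107 = 9;  a_108 = 10;  a_109 = 0;  a_110 = 10;  a_111 = 6;  a_112 = 6
  a_113 = 7;  a_114 = 1;  a_115 = 6;  a_116 = 1;  a_117 = 7;  a_118 = 8
  a_119 = 9;  a_120 = 9;  a_121 = 2;  a_122 = 5;  a_123 = 3;  a_124 = 10
  a_125 = 4;  a_126 = 4;  a_127 = 9;  a_128 = 7;  a_129 = 8;  a_130 = 7
  a_131 = 10;  a_132 = 0;  a_133 = 0;  a_134 = 6;  a_135 = 3;  a_136 = 9
  a_137 = 6;  a_138 = 0;  a_139 = 2;  a_140 = 2;  a_141 = 10;  a_142 = 6
  a_143 = 1;  a_144 = 0;  a_145 = 9;  a_146 = 8;  a_147 = 0;  a_148 = 8
  a_149 = 3;  a_150 = 9;  a_151 = 8;  a_152 = 0;  a_153 = 9;  a_154 = 2
  a_155 = 5;  a_156 = 7;  a_157 = 10;  a_158 = 2;  a_159 = 3;  a_160 = 9
  a_161 = 4;  a_162 = 3;  a_163 = 3;  a_164 = 1;  a_165 = 1;  a_166 = 2
  a_167 = 4;  a_168 = 1;  a_169 = 5;  a_170 = 9;  a_171 = 8;  a_172 = 5
  a_173 = 8;  a_174 = 4;  a_175 = 9;  a_176 = 1;  a_177 = 8;  a_178 = 4
  a_179 = 7;  a_180 = 1;  a_181 = 4;  a_182 = 9;  a_183 = 6;  a_184 = 3
  a_185 = 0;  a_186 = 3;  a_187 = 8;  a_188 = 7;  a_189 = 4;  a_190 = 1
  a_191 = 7;  a_192 = 10;  a_193 = 3;  a_194 = 1;  a_195 = 2;  a_196 = 4
  a_197 = 0;  a_198 = 4;  a_199 = 6
a_200 = 9·6 + 5·4 + 7·0 + 2·4 + 4·2 = 2
a_201 = 9·2 + 5·6 + 7·4 + 2·0 + 4·4 = 4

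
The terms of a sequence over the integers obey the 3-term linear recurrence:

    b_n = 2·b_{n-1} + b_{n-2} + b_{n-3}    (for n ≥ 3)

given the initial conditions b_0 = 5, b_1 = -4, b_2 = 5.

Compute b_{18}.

b_3 = 2·5 + 1·-4 + 1·5 = 11
b_4 = 2·11 + 1·5 + 1·-4 = 23
b_5 = 2·23 + 1·11 + 1·5 = 62
b_6 = 2·62 + 1·23 + 1·11 = 158
b_7 = 2·158 + 1·62 + 1·23 = 401
b_8 = 2·401 + 1·158 + 1·62 = 1022
b_9 = 2·1022 + 1·401 + 1·158 = 2603
b_10 = 2·2603 + 1·1022 + 1·401 = 6629
b_11 = 2·6629 + 1·2603 + 1·1022 = 16883
b_12 = 2·16883 + 1·6629 + 1·2603 = 42998
b_13 = 2·42998 + 1·16883 + 1·6629 = 109508
b_14 = 2·109508 + 1·42998 + 1·16883 = 278897
b_15 = 2·278897 + 1·109508 + 1·42998 = 710300
b_16 = 2·710300 + 1·278897 + 1·109508 = 1809005
b_17 = 2·1809005 + 1·710300 + 1·278897 = 4607207
b_18 = 2·4607207 + 1·1809005 + 1·710300 = 11733719

11733719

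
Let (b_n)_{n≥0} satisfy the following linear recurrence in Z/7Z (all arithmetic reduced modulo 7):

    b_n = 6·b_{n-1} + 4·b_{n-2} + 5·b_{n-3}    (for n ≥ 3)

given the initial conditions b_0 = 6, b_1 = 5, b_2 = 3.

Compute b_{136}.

2

b_3 = 6·3 + 4·5 + 5·6 = 5
b_4 = 6·5 + 4·3 + 5·5 = 4
b_5 = 6·4 + 4·5 + 5·3 = 3
b_6 = 6·3 + 4·4 + 5·5 = 3
b_7 = 6·3 + 4·3 + 5·4 = 1
b_8 = 6·1 + 4·3 + 5·3 = 5
b_9 = 6·5 + 4·1 + 5·3 = 0
b_10 = 6·0 + 4·5 + 5·1 = 4
b_11 = 6·4 + 4·0 + 5·5 = 0
b_12 = 6·0 + 4·4 + 5·0 = 2
b_13 = 6·2 + 4·0 + 5·4 = 4
b_14 = 6·4 + 4·2 + 5·0 = 4
b_15 = 6·4 + 4·4 + 5·2 = 1
b_16 = 6·1 + 4·4 + 5·4 = 0
b_17 = 6·0 + 4·1 + 5·4 = 3
b_18 = 6·3 + 4·0 + 5·1 = 2
b_19 = 6·2 + 4·3 + 5·0 = 3
b_20 = 6·3 + 4·2 + 5·3 = 6
b_21 = 6·6 + 4·3 + 5·2 = 2
b_22 = 6·2 + 4·6 + 5·3 = 2
b_23 = 6·2 + 4·2 + 5·6 = 1
b_24 = 6·1 + 4·2 + 5·2 = 3
b_25 = 6·3 + 4·1 + 5·2 = 4
b_26 = 6·4 + 4·3 + 5·1 = 6
b_27 = 6·6 + 4·4 + 5·3 = 4
b_28 = 6·4 + 4·6 + 5·4 = 5
b_29 = 6·5 + 4·4 + 5·6 = 6
b_30 = 6·6 + 4·5 + 5·4 = 6
b_31 = 6·6 + 4·6 + 5·5 = 1
b_32 = 6·1 + 4·6 + 5·6 = 4
b_33 = 6·4 + 4·1 + 5·6 = 2
b_34 = 6·2 + 4·4 + 5·1 = 5
b_35 = 6·5 + 4·2 + 5·4 = 2
b_36 = 6·2 + 4·5 + 5·2 = 0
b_37 = 6·0 + 4·2 + 5·5 = 5
b_38 = 6·5 + 4·0 + 5·2 = 5
b_39 = 6·5 + 4·5 + 5·0 = 1
b_40 = 6·1 + 4·5 + 5·5 = 2
b_41 = 6·2 + 4·1 + 5·5 = 6
b_42 = 6·6 + 4·2 + 5·1 = 0
b_43 = 6·0 + 4·6 + 5·2 = 6
b_44 = 6·6 + 4·0 + 5·6 = 3
b_45 = 6·3 + 4·6 + 5·0 = 0
b_46 = 6·0 + 4·3 + 5·6 = 0
b_47 = 6·0 + 4·0 + 5·3 = 1
b_48 = 6·1 + 4·0 + 5·0 = 6
b_49 = 6·6 + 4·1 + 5·0 = 5
b_50 = 6·5 + 4·6 + 5·1 = 3
(b_48, b_49, b_50) = (6, 5, 3) = (b_0, b_1, b_2), so the sequence has period 48.
136 ≡ 40 (mod 48), hence b_136 = b_40 = 2.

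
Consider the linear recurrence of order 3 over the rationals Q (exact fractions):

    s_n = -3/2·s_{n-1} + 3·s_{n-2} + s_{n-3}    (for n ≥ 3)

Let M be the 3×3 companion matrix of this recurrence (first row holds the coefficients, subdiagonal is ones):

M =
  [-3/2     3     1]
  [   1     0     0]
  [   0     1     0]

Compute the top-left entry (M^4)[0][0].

501/16

(M^4)[0][0] is the top entry after applying M 4 times to the unit state (1, 0, 0). Equivalently it is h_{6} for the auxiliary sequence (h_n) obeying the same recurrence with h_2 = 1 and h_i = 0 for 0 ≤ i < 2:
h_3 = -3/2·1 + 3·0 + 1·0 = -3/2
h_4 = -3/2·-3/2 + 3·1 + 1·0 = 21/4
h_5 = -3/2·21/4 + 3·-3/2 + 1·1 = -91/8
h_6 = -3/2·-91/8 + 3·21/4 + 1·-3/2 = 501/16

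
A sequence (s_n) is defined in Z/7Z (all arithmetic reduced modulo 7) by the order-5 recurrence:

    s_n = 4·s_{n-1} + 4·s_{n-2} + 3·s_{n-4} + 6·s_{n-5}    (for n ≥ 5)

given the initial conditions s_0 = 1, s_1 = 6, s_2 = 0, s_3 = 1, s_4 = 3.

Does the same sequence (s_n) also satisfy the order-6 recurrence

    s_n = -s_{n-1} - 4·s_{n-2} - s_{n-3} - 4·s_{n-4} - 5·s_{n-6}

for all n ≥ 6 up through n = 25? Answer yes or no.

Terms s_0..s_25: 1, 6, 0, 1, 3, 5, 5, 1, 4, 4, 0, 0, 4, 3, 3, 3, 1, 0, 3, 4, 0, 1, 6, 2, 0, 4
n=6: candidate gives 5, actual s_6 = 5 ✓
n=7: candidate gives 1, actual s_7 = 1 ✓
n=8: candidate gives 4, actual s_8 = 4 ✓
n=9: candidate gives 4, actual s_9 = 4 ✓
n=10: candidate gives 0, actual s_10 = 0 ✓
n=11: candidate gives 0, actual s_11 = 0 ✓
n=12: candidate gives 4, actual s_12 = 4 ✓
n=13: candidate gives 3, actual s_13 = 3 ✓
n=14: candidate gives 3, actual s_14 = 3 ✓
n=15: candidate gives 3, actual s_15 = 3 ✓
n=16: candidate gives 1, actual s_16 = 1 ✓
n=17: candidate gives 0, actual s_17 = 0 ✓
n=18: candidate gives 3, actual s_18 = 3 ✓
n=19: candidate gives 4, actual s_19 = 4 ✓
n=20: candidate gives 0, actual s_20 = 0 ✓
n=21: candidate gives 1, actual s_21 = 1 ✓
n=22: candidate gives 6, actual s_22 = 6 ✓
n=23: candidate gives 2, actual s_23 = 2 ✓
n=24: candidate gives 0, actual s_24 = 0 ✓
n=25: candidate gives 4, actual s_25 = 4 ✓

yes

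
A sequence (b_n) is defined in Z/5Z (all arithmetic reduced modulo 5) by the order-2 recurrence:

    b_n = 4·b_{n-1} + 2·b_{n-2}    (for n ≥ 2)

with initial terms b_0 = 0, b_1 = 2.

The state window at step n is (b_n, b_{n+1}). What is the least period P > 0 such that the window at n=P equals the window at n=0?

n=0: window = (0, 2)
n=1: window = (2, 3)
n=2: window = (3, 1)
n=3: window = (1, 0)
n=4: window = (0, 2)
window at n=4 equals window at n=0 → period = 4

4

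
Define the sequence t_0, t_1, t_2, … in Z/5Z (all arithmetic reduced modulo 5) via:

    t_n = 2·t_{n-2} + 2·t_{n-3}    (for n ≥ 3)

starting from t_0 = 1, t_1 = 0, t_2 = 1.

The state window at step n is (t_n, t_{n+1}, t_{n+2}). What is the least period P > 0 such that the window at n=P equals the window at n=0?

n=0: window = (1, 0, 1)
n=1: window = (0, 1, 2)
n=2: window = (1, 2, 2)
n=3: window = (2, 2, 1)
n=4: window = (2, 1, 3)
n=5: window = (1, 3, 1)
n=6: window = (3, 1, 3)
n=7: window = (1, 3, 3)
n=8: window = (3, 3, 3)
n=9: window = (3, 3, 2)
n=10: window = (3, 2, 2)
n=11: window = (2, 2, 0)
n=12: window = (2, 0, 3)
n=13: window = (0, 3, 4)
n=14: window = (3, 4, 1)
n=15: window = (4, 1, 4)
n=16: window = (1, 4, 0)
n=17: window = (4, 0, 0)
n=18: window = (0, 0, 3)
n=19: window = (0, 3, 0)
n=20: window = (3, 0, 1)
n=21: window = (0, 1, 1)
n=22: window = (1, 1, 2)
n=23: window = (1, 2, 4)
n=24: window = (2, 4, 1)
n=25: window = (4, 1, 2)
n=26: window = (1, 2, 0)
n=27: window = (2, 0, 1)
n=28: window = (0, 1, 4)
n=29: window = (1, 4, 2)
n=30: window = (4, 2, 0)
n=31: window = (2, 0, 2)
n=32: window = (0, 2, 4)
n=33: window = (2, 4, 4)
n=34: window = (4, 4, 2)
n=35: window = (4, 2, 1)
n=36: window = (2, 1, 2)
n=37: window = (1, 2, 1)
n=38: window = (2, 1, 1)
n=39: window = (1, 1, 1)
n=40: window = (1, 1, 4)
…
n=122: window = (3, 2, 1)
n=123: window = (2, 1, 0)
n=124: window = (1, 0, 1)
window at n=124 equals window at n=0 → period = 124

124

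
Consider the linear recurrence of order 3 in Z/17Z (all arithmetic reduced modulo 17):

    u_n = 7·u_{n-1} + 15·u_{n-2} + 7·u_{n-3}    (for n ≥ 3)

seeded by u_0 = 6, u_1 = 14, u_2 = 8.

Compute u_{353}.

u_3 = 7·8 + 15·14 + 7·6 = 2
u_4 = 7·2 + 15·8 + 7·14 = 11
u_5 = 7·11 + 15·2 + 7·8 = 10
u_6 = 7·10 + 15·11 + 7·2 = 11
u_7 = 7·11 + 15·10 + 7·11 = 15
u_8 = 7·15 + 15·11 + 7·10 = 0
u_9 = 7·0 + 15·15 + 7·11 = 13
u_10 = 7·13 + 15·0 + 7·15 = 9
u_11 = 7·9 + 15·13 + 7·0 = 3
u_12 = 7·3 + 15·9 + 7·13 = 9
u_13 = 7·9 + 15·3 + 7·9 = 1
u_14 = 7·1 + 15·9 + 7·3 = 10
u_15 = 7·10 + 15·1 + 7·9 = 12
u_16 = 7·12 + 15·10 + 7·1 = 3
u_17 = 7·3 + 15·12 + 7·10 = 16
u_18 = 7·16 + 15·3 + 7·12 = 3
u_19 = 7·3 + 15·16 + 7·3 = 10
u_20 = 7·10 + 15·3 + 7·16 = 6
u_21 = 7·6 + 15·10 + 7·3 = 9
u_22 = 7·9 + 15·6 + 7·10 = 2
u_23 = 7·2 + 15·9 + 7·6 = 4
u_24 = 7·4 + 15·2 + 7·9 = 2
u_25 = 7·2 + 15·4 + 7·2 = 3
u_26 = 7·3 + 15·2 + 7·4 = 11
u_27 = 7·11 + 15·3 + 7·2 = 0
u_28 = 7·0 + 15·11 + 7·3 = 16
u_29 = 7·16 + 15·0 + 7·11 = 2
u_30 = 7·2 + 15·16 + 7·0 = 16
u_31 = 7·16 + 15·2 + 7·16 = 16
u_32 = 7·16 + 15·16 + 7·2 = 9
u_33 = 7·9 + 15·16 + 7·16 = 7
u_34 = 7·7 + 15·9 + 7·16 = 7
u_35 = 7·7 + 15·7 + 7·9 = 13
u_36 = 7·13 + 15·7 + 7·7 = 7
u_37 = 7·7 + 15·13 + 7·7 = 4
u_38 = 7·4 + 15·7 + 7·13 = 3
u_39 = 7·3 + 15·4 + 7·7 = 11
u_40 = 7·11 + 15·3 + 7·4 = 14
u_41 = 7·14 + 15·11 + 7·3 = 12
u_42 = 7·12 + 15·14 + 7·11 = 14
u_43 = 7·14 + 15·12 + 7·14 = 2
u_44 = 7·2 + 15·14 + 7·12 = 2
u_45 = 7·2 + 15·2 + 7·14 = 6
u_46 = 7·6 + 15·2 + 7·2 = 1
u_47 = 7·1 + 15·6 + 7·2 = 9
u_48 = 7·9 + 15·1 + 7·6 = 1
u_49 = 7·1 + 15·9 + 7·1 = 13
u_50 = 7·13 + 15·1 + 7·9 = 16
u_51 = 7·16 + 15·13 + 7·1 = 8
u_52 = 7·8 + 15·16 + 7·13 = 13
u_53 = 7·13 + 15·8 + 7·16 = 0
u_54 = 7·0 + 15·13 + 7·8 = 13
u_55 = 7·13 + 15·0 + 7·13 = 12
u_56 = 7·12 + 15·13 + 7·0 = 7
u_57 = 7·7 + 15·12 + 7·13 = 14
u_58 = 7·14 + 15·7 + 7·12 = 15
u_59 = 7·15 + 15·14 + 7·7 = 7
u_60 = 7·7 + 15·15 + 7·14 = 15
u_61 = 7·15 + 15·7 + 7·15 = 9
u_62 = 7·9 + 15·15 + 7·7 = 14
u_63 = 7·14 + 15·9 + 7·15 = 15
u_64 = 7·15 + 15·14 + 7·9 = 4
u_65 = 7·4 + 15·15 + 7·14 = 11
u_66 = 7·11 + 15·4 + 7·15 = 4
u_67 = 7·4 + 15·11 + 7·4 = 0
u_68 = 7·0 + 15·4 + 7·11 = 1
u_69 = 7·1 + 15·0 + 7·4 = 1
u_70 = 7·1 + 15·1 + 7·0 = 5
u_71 = 7·5 + 15·1 + 7·1 = 6
u_72 = 7·6 + 15·5 + 7·1 = 5
u_73 = 7·5 + 15·6 + 7·5 = 7
u_74 = 7·7 + 15·5 + 7·6 = 13
u_75 = 7·13 + 15·7 + 7·5 = 10
u_76 = 7·10 + 15·13 + 7·7 = 8
u_77 = 7·8 + 15·10 + 7·13 = 8
u_78 = 7·8 + 15·8 + 7·10 = 8
u_79 = 7·8 + 15·8 + 7·8 = 11
u_80 = 7·11 + 15·8 + 7·8 = 15
u_81 = 7·15 + 15·11 + 7·8 = 3
u_82 = 7·3 + 15·15 + 7·11 = 0
u_83 = 7·0 + 15·3 + 7·15 = 14
u_84 = 7·14 + 15·0 + 7·3 = 0
u_85 = 7·0 + 15·14 + 7·0 = 6
u_86 = 7·6 + 15·0 + 7·14 = 4
u_87 = 7·4 + 15·6 + 7·0 = 16
u_88 = 7·16 + 15·4 + 7·6 = 10
u_89 = 7·10 + 15·16 + 7·4 = 15
u_90 = 7·15 + 15·10 + 7·16 = 10
u_91 = 7·10 + 15·15 + 7·10 = 8
u_92 = 7·8 + 15·10 + 7·15 = 5
u_93 = 7·5 + 15·8 + 7·10 = 4
u_94 = 7·4 + 15·5 + 7·8 = 6
u_95 = 7·6 + 15·4 + 7·5 = 1
u_96 = 7·1 + 15·6 + 7·4 = 6
u_97 = 7·6 + 15·1 + 7·6 = 14
u_98 = 7·14 + 15·6 + 7·1 = 8
(u_96, u_97, u_98) = (6, 14, 8) = (u_0, u_1, u_2), so the sequence has period 96.
353 ≡ 65 (mod 96), hence u_353 = u_65 = 11.

11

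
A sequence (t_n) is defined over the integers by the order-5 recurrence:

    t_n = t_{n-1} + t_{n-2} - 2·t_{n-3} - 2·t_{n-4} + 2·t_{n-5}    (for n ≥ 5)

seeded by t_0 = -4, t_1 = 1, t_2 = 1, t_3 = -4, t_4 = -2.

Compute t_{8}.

t_5 = 1·-2 + 1·-4 + -2·1 + -2·1 + 2·-4 = -18
t_6 = 1·-18 + 1·-2 + -2·-4 + -2·1 + 2·1 = -12
t_7 = 1·-12 + 1·-18 + -2·-2 + -2·-4 + 2·1 = -16
t_8 = 1·-16 + 1·-12 + -2·-18 + -2·-2 + 2·-4 = 4

4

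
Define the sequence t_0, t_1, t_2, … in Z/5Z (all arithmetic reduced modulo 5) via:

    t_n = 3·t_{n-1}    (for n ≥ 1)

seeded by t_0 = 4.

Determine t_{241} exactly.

2

t_1 = 3·4 = 2
t_2 = 3·2 = 1
t_3 = 3·1 = 3
t_4 = 3·3 = 4
(t_4) = (4) = (t_0), so the sequence has period 4.
241 ≡ 1 (mod 4), hence t_241 = t_1 = 2.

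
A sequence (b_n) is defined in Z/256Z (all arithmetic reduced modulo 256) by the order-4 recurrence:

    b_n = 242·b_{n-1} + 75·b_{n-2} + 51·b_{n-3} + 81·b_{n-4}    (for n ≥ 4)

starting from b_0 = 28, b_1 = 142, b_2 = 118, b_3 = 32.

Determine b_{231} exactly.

b_4 = 242·32 + 75·118 + 51·142 + 81·28 = 248
b_5 = 242·248 + 75·32 + 51·118 + 81·142 = 64
b_6 = 242·64 + 75·248 + 51·32 + 81·118 = 222
b_7 = 242·222 + 75·64 + 51·248 + 81·32 = 36
b_8 = 242·36 + 75·222 + 51·64 + 81·248 = 74
b_9 = 242·74 + 75·36 + 51·222 + 81·64 = 250
Continuing the recurrence:
  b_10 = 108;  b_11 = 120;  b_12 = 76;  b_13 = 158;  b_14 = 180;  b_15 = 142
  b_16 = 126;  b_17 = 144;  b_18 = 72;  b_19 = 72;  b_20 = 182;  b_21 = 12
  b_22 = 202;  b_23 = 130;  b_24 = 12;  b_25 = 120;  b_26 = 196;  b_27 = 246
  b_28 = 172;  b_29 = 174;  b_30 = 230;  b_31 = 128;  b_32 = 120;  b_33 = 208
  b_34 = 14;  b_35 = 148;  b_36 = 106;  b_37 = 42;  b_38 = 172;  b_39 = 216
  b_40 = 124;  b_41 = 14;  b_42 = 4;  b_43 = 238;  b_44 = 46;  b_45 = 112
  b_46 = 8;  b_47 = 216;  b_48 = 102;  b_49 = 188;  b_50 = 42;  b_51 = 114
  b_52 = 204;  b_53 = 24;  b_54 = 116;  b_55 = 102;  b_56 = 188;  b_57 = 78
  b_58 = 214;  b_59 = 224;  b_60 = 120;  b_61 = 96;  b_62 = 62;  b_63 = 132
  b_64 = 10;  b_65 = 218;  b_66 = 236;  b_67 = 184;  b_68 = 172;  b_69 = 126
  b_70 = 212;  b_71 = 206;  b_72 = 94;  b_73 = 80;  b_74 = 72;  b_75 = 104
  b_76 = 22;  b_77 = 236;  b_78 = 10;  b_79 = 226;  b_80 = 140;  b_81 = 56
  b_82 = 36;  b_83 = 214;  b_84 = 76;  b_85 = 110;  b_86 = 70;  b_87 = 64
  b_88 = 248;  b_89 = 240;  b_90 = 110;  b_91 = 244;  b_92 = 42;  b_93 = 10
  b_94 = 44;  b_95 = 24;  b_96 = 220;  b_97 = 238;  b_98 = 36;  b_99 = 46
  b_100 = 14;  b_101 = 48;  b_102 = 8;  b_103 = 248;  b_104 = 198;  b_105 = 156
  b_106 = 106;  b_107 = 210;  b_108 = 76;  b_109 = 216;  b_110 = 212;  b_111 = 70
  b_112 = 92;  b_113 = 14;  b_114 = 54;  b_115 = 160;  b_116 = 248;  b_117 = 128
  b_118 = 158;  b_119 = 228;  b_120 = 202;  b_121 = 186;  b_122 = 108;  b_123 = 248
  b_124 = 12;  b_125 = 94;  b_126 = 244;  b_127 = 14;  b_128 = 62;  b_129 = 16
  b_130 = 72;  b_131 = 136;  b_132 = 118;  b_133 = 204;  b_134 = 74;  b_135 = 66
  b_136 = 12;  b_137 = 248;  b_138 = 132;  b_139 = 182;  b_140 = 236;  b_141 = 46
  b_142 = 166;  b_143 = 0;  b_144 = 120;  b_145 = 16;  b_146 = 206;  b_147 = 84
  b_148 = 234;  b_149 = 234;  b_150 = 172;  b_151 = 88;  b_152 = 60;  b_153 = 206
  b_154 = 68;  b_155 = 110;  b_156 = 238;  b_157 = 240;  b_158 = 8;  b_159 = 24
  b_160 = 38;  b_161 = 124;  b_162 = 170;  b_163 = 50;  b_164 = 204;  b_165 = 152
  b_166 = 52;  b_167 = 38;  b_168 = 252;  b_169 = 206;  b_170 = 150;  b_171 = 96
  b_172 = 120;  b_173 = 160;  b_174 = 254;  b_175 = 68;  b_176 = 138;  b_177 = 154
  b_178 = 236;  b_179 = 56;  b_180 = 108;  b_181 = 62;  b_182 = 20;  b_183 = 78
  b_184 = 30;  b_185 = 208;  b_186 = 72;  b_187 = 168;  b_188 = 214;  b_189 = 172
  b_190 = 138;  b_191 = 162;  b_192 = 140;  b_193 = 184;  b_194 = 228;  b_195 = 150
  b_196 = 140;  b_197 = 238;  b_198 = 6;  b_199 = 192;  b_200 = 248;  b_201 = 48
  b_202 = 46;  b_203 = 180;  b_204 = 170;  b_205 = 202;  b_206 = 44;  b_207 = 152
  b_208 = 156;  b_209 = 174;  b_210 = 100;  b_211 = 174;  b_212 = 206;  b_213 = 176
  b_214 = 8;  b_215 = 56;  b_216 = 134;  b_217 = 92;  b_218 = 234;  b_219 = 146
  b_220 = 76;  b_221 = 88;  b_222 = 148;  b_223 = 6;  b_224 = 156;  b_225 = 142
  b_226 = 246;  b_227 = 32;  b_228 = 248;  b_229 = 192
b_230 = 242·192 + 75·248 + 51·32 + 81·246 = 94
b_231 = 242·94 + 75·192 + 51·248 + 81·32 = 164

164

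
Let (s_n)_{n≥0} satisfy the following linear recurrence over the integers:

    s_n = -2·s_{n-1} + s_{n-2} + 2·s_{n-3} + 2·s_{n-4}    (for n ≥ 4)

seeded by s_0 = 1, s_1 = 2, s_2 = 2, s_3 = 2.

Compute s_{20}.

256728

s_4 = -2·2 + 1·2 + 2·2 + 2·1 = 4
s_5 = -2·4 + 1·2 + 2·2 + 2·2 = 2
s_6 = -2·2 + 1·4 + 2·2 + 2·2 = 8
s_7 = -2·8 + 1·2 + 2·4 + 2·2 = -2
s_8 = -2·-2 + 1·8 + 2·2 + 2·4 = 24
s_9 = -2·24 + 1·-2 + 2·8 + 2·2 = -30
s_10 = -2·-30 + 1·24 + 2·-2 + 2·8 = 96
s_11 = -2·96 + 1·-30 + 2·24 + 2·-2 = -178
s_12 = -2·-178 + 1·96 + 2·-30 + 2·24 = 440
s_13 = -2·440 + 1·-178 + 2·96 + 2·-30 = -926
s_14 = -2·-926 + 1·440 + 2·-178 + 2·96 = 2128
s_15 = -2·2128 + 1·-926 + 2·440 + 2·-178 = -4658
s_16 = -2·-4658 + 1·2128 + 2·-926 + 2·440 = 10472
s_17 = -2·10472 + 1·-4658 + 2·2128 + 2·-926 = -23198
s_18 = -2·-23198 + 1·10472 + 2·-4658 + 2·2128 = 51808
s_19 = -2·51808 + 1·-23198 + 2·10472 + 2·-4658 = -115186
s_20 = -2·-115186 + 1·51808 + 2·-23198 + 2·10472 = 256728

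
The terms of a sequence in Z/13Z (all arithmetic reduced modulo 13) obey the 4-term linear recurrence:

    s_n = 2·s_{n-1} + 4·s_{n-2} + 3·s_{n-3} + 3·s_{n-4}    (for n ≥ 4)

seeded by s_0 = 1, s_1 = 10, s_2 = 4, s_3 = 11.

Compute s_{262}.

7

s_4 = 2·11 + 4·4 + 3·10 + 3·1 = 6
s_5 = 2·6 + 4·11 + 3·4 + 3·10 = 7
s_6 = 2·7 + 4·6 + 3·11 + 3·4 = 5
s_7 = 2·5 + 4·7 + 3·6 + 3·11 = 11
s_8 = 2·11 + 4·5 + 3·7 + 3·6 = 3
s_9 = 2·3 + 4·11 + 3·5 + 3·7 = 8
Continuing the recurrence:
  s_10 = 11;  s_11 = 5;  s_12 = 9;  s_13 = 4;  s_14 = 1;  s_15 = 8
  s_16 = 7;  s_17 = 9;  s_18 = 8;  s_19 = 6;  s_20 = 1;  s_21 = 12
  s_22 = 5;  s_23 = 1;  s_24 = 9;  s_25 = 8;  s_26 = 5;  s_27 = 7
  s_28 = 7;  s_29 = 3;  s_30 = 5;  s_31 = 12;  s_32 = 9;  s_33 = 12
  s_34 = 7;  s_35 = 8;  s_36 = 3;  s_37 = 4;  s_38 = 0;  s_39 = 10
  s_40 = 2;  s_41 = 4;  s_42 = 7;  s_43 = 1;  s_44 = 9;  s_45 = 3
  s_46 = 1;  s_47 = 5;  s_48 = 11;  s_49 = 2;  s_50 = 1;  s_51 = 6
  s_52 = 3;  s_53 = 0;  s_54 = 7;  s_55 = 2;  s_56 = 2;  s_57 = 7
  s_58 = 10;  s_59 = 8;  s_60 = 5;  s_61 = 2;  s_62 = 0;  s_63 = 8
  s_64 = 11;  s_65 = 8;  s_66 = 6;  s_67 = 10;  s_68 = 10;  s_69 = 11
  s_70 = 6;  s_71 = 12;  s_72 = 7;  s_73 = 9;  s_74 = 9;  s_75 = 7
  s_76 = 7;  s_77 = 5;  s_78 = 8;  s_79 = 0;  s_80 = 3;  s_81 = 6
  s_82 = 9;  s_83 = 12;  s_84 = 9;  s_85 = 7;  s_86 = 9;  s_87 = 5
  s_88 = 3;  s_89 = 9;  s_90 = 7;  s_91 = 9;  s_92 = 4;  s_93 = 1
  s_94 = 1;  s_95 = 6;  s_96 = 5;  s_97 = 1;  s_98 = 4;  s_99 = 6
  s_100 = 7;  s_101 = 1;  s_102 = 8;  s_103 = 7;  s_104 = 5;  s_105 = 0
  s_106 = 0;  s_107 = 10;  s_108 = 9;  s_109 = 6;  s_110 = 0;  s_111 = 3
  s_112 = 12;  s_113 = 2;  s_114 = 9;  s_115 = 6;  s_116 = 12;  s_117 = 3
  s_118 = 8;  s_119 = 4;  s_120 = 7;  s_121 = 11;  s_122 = 8;  s_123 = 2
  s_124 = 12;  s_125 = 11;  s_126 = 9;  s_127 = 0;  s_128 = 1;  s_129 = 10
  s_130 = 12;  s_131 = 2;  s_132 = 7;  s_133 = 10;  s_134 = 12;  s_135 = 0
  s_136 = 8;  s_137 = 4;  s_138 = 11;  s_139 = 10;  s_140 = 9;  s_141 = 12
  s_142 = 6;  s_143 = 0;  s_144 = 9;  s_145 = 7;  s_146 = 3;  s_147 = 9
  s_148 = 0;  s_149 = 1;  s_150 = 12;  s_151 = 3;  s_152 = 5;  s_153 = 9
  s_154 = 5;  s_155 = 5;  s_156 = 7;  s_157 = 11;  s_158 = 2;  s_159 = 6
  s_160 = 9;  s_161 = 3;  s_162 = 1;  s_163 = 7;  s_164 = 2;  s_165 = 5
  s_166 = 3;  s_167 = 1;  s_168 = 9;  s_169 = 7;  s_170 = 10;  s_171 = 0
  s_172 = 10;  s_173 = 6;  s_174 = 4;  s_175 = 10;  s_176 = 6;  s_177 = 4
  s_178 = 9;  s_179 = 4;  s_180 = 9;  s_181 = 8;  s_182 = 0;  s_183 = 6
  s_184 = 11;  s_185 = 5;  s_186 = 7;  s_187 = 7;  s_188 = 12;  s_189 = 10
  s_190 = 6;  s_191 = 5;  s_192 = 9;  s_193 = 8;  s_194 = 7;  s_195 = 10
  s_196 = 8;  s_197 = 10;  s_198 = 12;  s_199 = 1;  s_200 = 0;  s_201 = 5
  s_202 = 10;  s_203 = 4;  s_204 = 11;  s_205 = 5;  s_206 = 5;  s_207 = 10
  s_208 = 10;  s_209 = 12;  s_210 = 5;  s_211 = 1;  s_212 = 10;  s_213 = 10
  s_214 = 0;  s_215 = 8;  s_216 = 11;  s_217 = 6;  s_218 = 2;  s_219 = 7
  s_220 = 8;  s_221 = 3;  s_222 = 0;  s_223 = 5;  s_224 = 4;  s_225 = 11
  s_226 = 1;  s_227 = 8;  s_228 = 0;  s_229 = 3;  s_230 = 7;  s_231 = 11
  s_232 = 7;  s_233 = 10;  s_234 = 11;  s_235 = 12;  s_236 = 2;  s_237 = 11
  s_238 = 8;  s_239 = 11;  s_240 = 2;  s_241 = 1;  s_242 = 2;  s_243 = 8
  s_244 = 7;  s_245 = 3;  s_246 = 12;  s_247 = 3;  s_248 = 6;  s_249 = 4
  s_250 = 12;  s_251 = 2;  s_252 = 4;  s_253 = 12;  s_254 = 4;  s_255 = 9
  s_256 = 4;  s_257 = 1;  s_258 = 5;  s_259 = 1;  s_260 = 11
s_261 = 2·11 + 4·1 + 3·5 + 3·1 = 5
s_262 = 2·5 + 4·11 + 3·1 + 3·5 = 7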